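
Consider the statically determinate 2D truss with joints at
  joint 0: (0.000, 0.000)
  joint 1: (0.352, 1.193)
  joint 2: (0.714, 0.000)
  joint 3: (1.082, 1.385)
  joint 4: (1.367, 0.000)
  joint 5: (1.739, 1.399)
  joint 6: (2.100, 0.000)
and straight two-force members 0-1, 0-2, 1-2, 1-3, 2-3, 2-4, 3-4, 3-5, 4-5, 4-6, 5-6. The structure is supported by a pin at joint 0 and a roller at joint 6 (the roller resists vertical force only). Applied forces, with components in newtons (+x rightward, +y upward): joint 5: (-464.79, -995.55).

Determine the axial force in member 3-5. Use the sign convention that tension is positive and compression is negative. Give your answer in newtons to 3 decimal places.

-472.566

N=7 nodes, M=11 members, R=3 reactions → 2N=14, M+R=14
member 0 (0-1): L=1.2438, (cx,cy)=(0.2830,0.9591)
member 1 (0-2): L=0.7140, (cx,cy)=(1.0000,0.0000)
member 2 (1-2): L=1.2467, (cx,cy)=(0.2904,-0.9569)
member 3 (1-3): L=0.7548, (cx,cy)=(0.9671,0.2544)
member 4 (2-3): L=1.4331, (cx,cy)=(0.2568,0.9665)
member 5 (2-4): L=0.6530, (cx,cy)=(1.0000,0.0000)
member 6 (3-4): L=1.4140, (cx,cy)=(0.2016,-0.9795)
member 7 (3-5): L=0.6571, (cx,cy)=(0.9998,0.0213)
member 8 (4-5): L=1.4476, (cx,cy)=(0.2570,0.9664)
member 9 (4-6): L=0.7330, (cx,cy)=(1.0000,0.0000)
member 10 (5-6): L=1.4448, (cx,cy)=(0.2499,-0.9683)
solve A·x = −loads:
  F[0-1] = -501.2694 N (compression)
  F[0-2] = -322.9342 N (compression)
  F[1-2] = +429.1827 N (tension)
  F[1-3] = -275.5376 N (compression)
  F[2-3] = -424.9418 N (compression)
  F[2-4] = -89.1927 N (compression)
  F[3-4] = +480.5734 N (tension)
  F[3-5] = -472.5657 N (compression)
  F[4-5] = -487.0675 N (compression)
  F[4-6] = +132.8324 N (tension)
  F[5-6] = -531.6335 N (compression)
  Rx@0 = +464.7900 N
  Ry@0 = +480.7785 N
  Ry@6 = +514.7715 N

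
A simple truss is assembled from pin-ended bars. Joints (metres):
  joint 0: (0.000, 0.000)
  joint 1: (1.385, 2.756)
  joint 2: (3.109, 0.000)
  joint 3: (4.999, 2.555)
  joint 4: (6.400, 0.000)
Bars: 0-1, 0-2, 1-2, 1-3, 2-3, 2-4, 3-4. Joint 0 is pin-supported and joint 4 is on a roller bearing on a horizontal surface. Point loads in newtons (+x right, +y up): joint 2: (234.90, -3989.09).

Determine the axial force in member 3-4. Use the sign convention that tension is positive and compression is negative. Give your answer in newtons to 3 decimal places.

-2210.032

N=5 nodes, M=7 members, R=3 reactions → 2N=10, M+R=10
member 0 (0-1): L=3.0844, (cx,cy)=(0.4490,0.8935)
member 1 (0-2): L=3.1090, (cx,cy)=(1.0000,0.0000)
member 2 (1-2): L=3.2508, (cx,cy)=(0.5303,-0.8478)
member 3 (1-3): L=3.6196, (cx,cy)=(0.9985,-0.0555)
member 4 (2-3): L=3.1781, (cx,cy)=(0.5947,0.8039)
member 5 (2-4): L=3.2910, (cx,cy)=(1.0000,0.0000)
member 6 (3-4): L=2.9139, (cx,cy)=(0.4808,-0.8768)
solve A·x = −loads:
  F[0-1] = -2295.7186 N (compression)
  F[0-2] = +1265.7425 N (tension)
  F[1-2] = +2576.8166 N (tension)
  F[1-3] = -2401.1125 N (compression)
  F[2-3] = +2244.5360 N (tension)
  F[2-4] = +1062.5804 N (tension)
  F[3-4] = -2210.0324 N (compression)
  Rx@0 = -234.9000 N
  Ry@0 = +2051.2649 N
  Ry@4 = +1937.8251 N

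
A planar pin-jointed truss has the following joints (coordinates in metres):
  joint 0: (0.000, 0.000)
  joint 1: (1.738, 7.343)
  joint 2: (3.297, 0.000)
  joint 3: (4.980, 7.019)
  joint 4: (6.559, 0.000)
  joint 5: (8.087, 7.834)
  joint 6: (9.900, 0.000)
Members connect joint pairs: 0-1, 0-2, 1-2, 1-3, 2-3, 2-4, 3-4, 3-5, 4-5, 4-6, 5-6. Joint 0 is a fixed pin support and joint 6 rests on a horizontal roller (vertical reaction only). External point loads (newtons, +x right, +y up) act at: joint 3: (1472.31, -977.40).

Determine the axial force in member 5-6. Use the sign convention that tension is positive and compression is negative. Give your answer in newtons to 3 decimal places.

N=7 nodes, M=11 members, R=3 reactions → 2N=14, M+R=14
member 0 (0-1): L=7.5459, (cx,cy)=(0.2303,0.9731)
member 1 (0-2): L=3.2970, (cx,cy)=(1.0000,0.0000)
member 2 (1-2): L=7.5067, (cx,cy)=(0.2077,-0.9782)
member 3 (1-3): L=3.2581, (cx,cy)=(0.9950,-0.0994)
member 4 (2-3): L=7.2180, (cx,cy)=(0.2332,0.9724)
member 5 (2-4): L=3.2620, (cx,cy)=(1.0000,0.0000)
member 6 (3-4): L=7.1944, (cx,cy)=(0.2195,-0.9756)
member 7 (3-5): L=3.2121, (cx,cy)=(0.9673,0.2537)
member 8 (4-5): L=7.9816, (cx,cy)=(0.1914,0.9815)
member 9 (4-6): L=3.3410, (cx,cy)=(1.0000,0.0000)
member 10 (5-6): L=8.0411, (cx,cy)=(0.2255,-0.9743)
solve A·x = −loads:
  F[0-1] = +573.5348 N (tension)
  F[0-2] = +1340.2109 N (tension)
  F[1-2] = -596.7119 N (compression)
  F[1-3] = +257.3007 N (tension)
  F[2-3] = +600.2465 N (tension)
  F[2-4] = +1076.3260 N (tension)
  F[3-4] = -1759.4526 N (compression)
  F[3-5] = -713.5180 N (compression)
  F[4-5] = +1748.9005 N (tension)
  F[4-6] = +355.3597 N (tension)
  F[5-6] = -1576.0984 N (compression)
  Rx@0 = -1472.3100 N
  Ry@0 = -558.1147 N
  Ry@6 = +1535.5147 N

-1576.098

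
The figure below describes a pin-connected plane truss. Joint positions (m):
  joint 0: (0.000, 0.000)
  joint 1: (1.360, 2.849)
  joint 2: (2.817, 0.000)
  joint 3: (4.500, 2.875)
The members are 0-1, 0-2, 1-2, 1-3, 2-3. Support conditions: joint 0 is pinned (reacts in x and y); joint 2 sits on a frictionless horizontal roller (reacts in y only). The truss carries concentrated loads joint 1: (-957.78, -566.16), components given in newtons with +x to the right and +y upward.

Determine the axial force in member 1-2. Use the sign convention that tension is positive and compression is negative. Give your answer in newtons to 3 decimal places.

780.979

N=4 nodes, M=5 members, R=3 reactions → 2N=8, M+R=8
member 0 (0-1): L=3.1570, (cx,cy)=(0.4308,0.9025)
member 1 (0-2): L=2.8170, (cx,cy)=(1.0000,0.0000)
member 2 (1-2): L=3.1999, (cx,cy)=(0.4553,-0.8903)
member 3 (1-3): L=3.1401, (cx,cy)=(1.0000,0.0083)
member 4 (2-3): L=3.3314, (cx,cy)=(0.5052,0.8630)
solve A·x = −loads:
  F[0-1] = -1397.8472 N (compression)
  F[0-2] = -355.5957 N (compression)
  F[1-2] = +780.9793 N (tension)
  F[1-3] = +0.0000 N (tension)
  F[2-3] = -0.0000 N (compression)
  Rx@0 = +957.7800 N
  Ry@0 = +1261.4875 N
  Ry@2 = -695.3275 N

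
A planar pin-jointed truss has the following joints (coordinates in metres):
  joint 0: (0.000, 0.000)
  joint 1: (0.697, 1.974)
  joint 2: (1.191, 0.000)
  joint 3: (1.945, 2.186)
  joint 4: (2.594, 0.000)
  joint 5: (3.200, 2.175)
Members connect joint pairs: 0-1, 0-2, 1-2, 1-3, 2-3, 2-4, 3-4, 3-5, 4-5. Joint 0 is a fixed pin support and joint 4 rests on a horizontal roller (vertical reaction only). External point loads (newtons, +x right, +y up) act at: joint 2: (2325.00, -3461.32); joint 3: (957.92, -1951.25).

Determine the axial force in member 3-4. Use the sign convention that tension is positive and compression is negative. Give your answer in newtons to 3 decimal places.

-4026.036

N=6 nodes, M=9 members, R=3 reactions → 2N=12, M+R=12
member 0 (0-1): L=2.0934, (cx,cy)=(0.3329,0.9429)
member 1 (0-2): L=1.1910, (cx,cy)=(1.0000,0.0000)
member 2 (1-2): L=2.0349, (cx,cy)=(0.2428,-0.9701)
member 3 (1-3): L=1.2659, (cx,cy)=(0.9859,0.1675)
member 4 (2-3): L=2.3124, (cx,cy)=(0.3261,0.9453)
member 5 (2-4): L=1.4030, (cx,cy)=(1.0000,0.0000)
member 6 (3-4): L=2.2803, (cx,cy)=(0.2846,-0.9586)
member 7 (3-5): L=1.2550, (cx,cy)=(1.0000,-0.0088)
member 8 (4-5): L=2.2578, (cx,cy)=(0.2684,0.9633)
solve A·x = −loads:
  F[0-1] = -1647.0057 N (compression)
  F[0-2] = +3831.2824 N (tension)
  F[1-2] = +1443.5400 N (tension)
  F[1-3] = -911.6820 N (compression)
  F[2-3] = +2180.1174 N (tension)
  F[2-4] = +1145.8538 N (tension)
  F[3-4] = -4026.0365 N (compression)
  F[3-5] = -0.0000 N (tension)
  F[4-5] = +0.0000 N (tension)
  Rx@0 = -3282.9200 N
  Ry@0 = +1553.0378 N
  Ry@4 = +3859.5322 N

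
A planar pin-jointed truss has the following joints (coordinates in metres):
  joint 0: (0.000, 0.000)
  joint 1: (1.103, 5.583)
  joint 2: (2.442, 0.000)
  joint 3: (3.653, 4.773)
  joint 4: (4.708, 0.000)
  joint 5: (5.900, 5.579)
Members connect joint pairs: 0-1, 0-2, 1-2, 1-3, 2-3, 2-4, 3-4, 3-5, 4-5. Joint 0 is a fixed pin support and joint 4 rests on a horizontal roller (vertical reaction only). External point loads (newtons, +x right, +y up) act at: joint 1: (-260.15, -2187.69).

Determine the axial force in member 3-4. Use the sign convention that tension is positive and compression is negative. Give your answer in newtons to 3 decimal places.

-208.961

N=6 nodes, M=9 members, R=3 reactions → 2N=12, M+R=12
member 0 (0-1): L=5.6909, (cx,cy)=(0.1938,0.9810)
member 1 (0-2): L=2.4420, (cx,cy)=(1.0000,0.0000)
member 2 (1-2): L=5.7413, (cx,cy)=(0.2332,-0.9724)
member 3 (1-3): L=2.6756, (cx,cy)=(0.9531,-0.3027)
member 4 (2-3): L=4.9242, (cx,cy)=(0.2459,0.9693)
member 5 (2-4): L=2.2660, (cx,cy)=(1.0000,0.0000)
member 6 (3-4): L=4.8882, (cx,cy)=(0.2158,-0.9764)
member 7 (3-5): L=2.3872, (cx,cy)=(0.9413,0.3376)
member 8 (4-5): L=5.7049, (cx,cy)=(0.2089,0.9779)
solve A·x = −loads:
  F[0-1] = -2021.9953 N (compression)
  F[0-2] = +131.7486 N (tension)
  F[1-2] = -180.5406 N (compression)
  F[1-3] = -94.0564 N (compression)
  F[2-3] = +181.1246 N (tension)
  F[2-4] = +45.0992 N (tension)
  F[3-4] = -208.9615 N (compression)
  F[3-5] = +0.0000 N (tension)
  F[4-5] = -0.0000 N (compression)
  Rx@0 = +260.1500 N
  Ry@0 = +1983.6533 N
  Ry@4 = +204.0367 N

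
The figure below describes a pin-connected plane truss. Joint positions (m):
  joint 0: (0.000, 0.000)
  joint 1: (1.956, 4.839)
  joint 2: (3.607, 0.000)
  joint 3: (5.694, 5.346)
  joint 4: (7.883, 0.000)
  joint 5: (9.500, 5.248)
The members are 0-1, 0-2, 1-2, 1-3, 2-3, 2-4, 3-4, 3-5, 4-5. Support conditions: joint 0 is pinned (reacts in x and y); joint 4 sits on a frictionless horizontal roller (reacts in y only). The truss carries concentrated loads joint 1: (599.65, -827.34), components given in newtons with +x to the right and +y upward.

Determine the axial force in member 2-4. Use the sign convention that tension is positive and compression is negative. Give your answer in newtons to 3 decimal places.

N=6 nodes, M=9 members, R=3 reactions → 2N=12, M+R=12
member 0 (0-1): L=5.2194, (cx,cy)=(0.3748,0.9271)
member 1 (0-2): L=3.6070, (cx,cy)=(1.0000,0.0000)
member 2 (1-2): L=5.1129, (cx,cy)=(0.3229,-0.9464)
member 3 (1-3): L=3.7722, (cx,cy)=(0.9909,0.1344)
member 4 (2-3): L=5.7389, (cx,cy)=(0.3637,0.9315)
member 5 (2-4): L=4.2760, (cx,cy)=(1.0000,0.0000)
member 6 (3-4): L=5.7768, (cx,cy)=(0.3789,-0.9254)
member 7 (3-5): L=3.8073, (cx,cy)=(0.9997,-0.0257)
member 8 (4-5): L=5.4915, (cx,cy)=(0.2945,0.9557)
solve A·x = −loads:
  F[0-1] = -273.9188 N (compression)
  F[0-2] = +702.3032 N (tension)
  F[1-2] = -675.2386 N (compression)
  F[1-3] = -488.6967 N (compression)
  F[2-3] = +686.0371 N (tension)
  F[2-4] = +234.7806 N (tension)
  F[3-4] = -619.5892 N (compression)
  F[3-5] = +0.0000 N (tension)
  F[4-5] = -0.0000 N (compression)
  Rx@0 = -599.6500 N
  Ry@0 = +253.9563 N
  Ry@4 = +573.3837 N

234.781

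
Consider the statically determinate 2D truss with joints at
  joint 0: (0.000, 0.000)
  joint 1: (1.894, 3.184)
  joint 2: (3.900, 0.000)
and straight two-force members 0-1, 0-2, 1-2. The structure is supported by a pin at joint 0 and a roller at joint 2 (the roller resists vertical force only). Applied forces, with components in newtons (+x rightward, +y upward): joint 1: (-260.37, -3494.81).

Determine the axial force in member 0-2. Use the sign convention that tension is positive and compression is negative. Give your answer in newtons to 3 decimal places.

N=3 nodes, M=3 members, R=3 reactions → 2N=6, M+R=6
member 0 (0-1): L=3.7047, (cx,cy)=(0.5112,0.8594)
member 1 (0-2): L=3.9000, (cx,cy)=(1.0000,0.0000)
member 2 (1-2): L=3.7632, (cx,cy)=(0.5331,-0.8461)
solve A·x = −loads:
  F[0-1] = -2338.9140 N (compression)
  F[0-2] = +935.3696 N (tension)
  F[1-2] = -1754.7407 N (compression)
  Rx@0 = +260.3700 N
  Ry@0 = +2010.1556 N
  Ry@2 = +1484.6544 N

935.370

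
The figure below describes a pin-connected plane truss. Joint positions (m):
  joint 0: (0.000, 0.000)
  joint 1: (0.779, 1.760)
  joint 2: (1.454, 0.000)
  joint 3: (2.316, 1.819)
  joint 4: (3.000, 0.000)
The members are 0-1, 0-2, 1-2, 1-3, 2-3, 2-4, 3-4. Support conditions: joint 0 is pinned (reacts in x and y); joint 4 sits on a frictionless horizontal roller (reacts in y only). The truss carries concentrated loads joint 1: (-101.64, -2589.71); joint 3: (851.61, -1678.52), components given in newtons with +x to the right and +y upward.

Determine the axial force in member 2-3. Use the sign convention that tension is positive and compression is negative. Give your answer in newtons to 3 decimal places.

N=5 nodes, M=7 members, R=3 reactions → 2N=10, M+R=10
member 0 (0-1): L=1.9247, (cx,cy)=(0.4047,0.9144)
member 1 (0-2): L=1.4540, (cx,cy)=(1.0000,0.0000)
member 2 (1-2): L=1.8850, (cx,cy)=(0.3581,-0.9337)
member 3 (1-3): L=1.5381, (cx,cy)=(0.9993,0.0384)
member 4 (2-3): L=2.0129, (cx,cy)=(0.4282,0.9037)
member 5 (2-4): L=1.5460, (cx,cy)=(1.0000,0.0000)
member 6 (3-4): L=1.9434, (cx,cy)=(0.3520,-0.9360)
solve A·x = −loads:
  F[0-1] = -2015.7003 N (compression)
  F[0-2] = +1565.8045 N (tension)
  F[1-2] = -816.8441 N (compression)
  F[1-3] = -422.0012 N (compression)
  F[2-3] = +843.9798 N (tension)
  F[2-4] = +911.8782 N (tension)
  F[3-4] = -2590.7901 N (compression)
  Rx@0 = -749.9700 N
  Ry@0 = +1843.2205 N
  Ry@4 = +2425.0095 N

843.980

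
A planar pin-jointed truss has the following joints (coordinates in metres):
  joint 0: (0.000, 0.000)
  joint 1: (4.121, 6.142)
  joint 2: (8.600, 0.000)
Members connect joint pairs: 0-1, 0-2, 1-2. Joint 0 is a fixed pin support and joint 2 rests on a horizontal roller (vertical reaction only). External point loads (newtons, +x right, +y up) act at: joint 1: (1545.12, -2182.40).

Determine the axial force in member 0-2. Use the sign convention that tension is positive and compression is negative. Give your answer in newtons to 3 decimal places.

1567.343

N=3 nodes, M=3 members, R=3 reactions → 2N=6, M+R=6
member 0 (0-1): L=7.3964, (cx,cy)=(0.5572,0.8304)
member 1 (0-2): L=8.6000, (cx,cy)=(1.0000,0.0000)
member 2 (1-2): L=7.6017, (cx,cy)=(0.5892,-0.8080)
solve A·x = −loads:
  F[0-1] = -39.8857 N (compression)
  F[0-2] = +1567.3428 N (tension)
  F[1-2] = -2660.0682 N (compression)
  Rx@0 = -1545.1200 N
  Ry@0 = +33.1212 N
  Ry@2 = +2149.2788 N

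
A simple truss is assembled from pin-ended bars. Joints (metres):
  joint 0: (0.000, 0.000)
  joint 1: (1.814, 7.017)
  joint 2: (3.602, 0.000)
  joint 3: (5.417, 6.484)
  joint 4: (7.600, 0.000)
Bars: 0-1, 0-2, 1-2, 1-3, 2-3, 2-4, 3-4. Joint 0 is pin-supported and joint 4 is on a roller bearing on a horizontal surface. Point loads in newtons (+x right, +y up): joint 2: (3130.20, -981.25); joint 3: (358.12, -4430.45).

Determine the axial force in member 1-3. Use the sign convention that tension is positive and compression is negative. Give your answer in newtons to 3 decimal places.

N=5 nodes, M=7 members, R=3 reactions → 2N=10, M+R=10
member 0 (0-1): L=7.2477, (cx,cy)=(0.2503,0.9682)
member 1 (0-2): L=3.6020, (cx,cy)=(1.0000,0.0000)
member 2 (1-2): L=7.2412, (cx,cy)=(0.2469,-0.9690)
member 3 (1-3): L=3.6422, (cx,cy)=(0.9892,-0.1463)
member 4 (2-3): L=6.7332, (cx,cy)=(0.2696,0.9630)
member 5 (2-4): L=3.9980, (cx,cy)=(1.0000,0.0000)
member 6 (3-4): L=6.8416, (cx,cy)=(0.3191,-0.9477)
solve A·x = −loads:
  F[0-1] = -1532.0058 N (compression)
  F[0-2] = +3871.7611 N (tension)
  F[1-2] = +1651.4252 N (tension)
  F[1-3] = -799.8212 N (compression)
  F[2-3] = -642.8354 N (compression)
  F[2-4] = +1322.6123 N (tension)
  F[3-4] = -4145.1254 N (compression)
  Rx@0 = -3488.3200 N
  Ry@0 = +1483.2447 N
  Ry@4 = +3928.4553 N

-799.821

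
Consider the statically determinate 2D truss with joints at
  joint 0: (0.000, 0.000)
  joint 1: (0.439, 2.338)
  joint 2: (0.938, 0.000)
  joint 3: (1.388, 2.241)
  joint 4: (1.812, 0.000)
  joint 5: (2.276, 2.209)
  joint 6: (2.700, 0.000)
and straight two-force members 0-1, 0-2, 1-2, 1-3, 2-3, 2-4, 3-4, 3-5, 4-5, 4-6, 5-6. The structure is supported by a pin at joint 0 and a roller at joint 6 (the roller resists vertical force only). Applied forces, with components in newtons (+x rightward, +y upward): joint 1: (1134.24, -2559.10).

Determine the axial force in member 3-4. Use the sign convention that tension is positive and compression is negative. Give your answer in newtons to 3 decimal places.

N=7 nodes, M=11 members, R=3 reactions → 2N=14, M+R=14
member 0 (0-1): L=2.3789, (cx,cy)=(0.1845,0.9828)
member 1 (0-2): L=0.9380, (cx,cy)=(1.0000,0.0000)
member 2 (1-2): L=2.3907, (cx,cy)=(0.2087,-0.9780)
member 3 (1-3): L=0.9539, (cx,cy)=(0.9948,-0.1017)
member 4 (2-3): L=2.2857, (cx,cy)=(0.1969,0.9804)
member 5 (2-4): L=0.8740, (cx,cy)=(1.0000,0.0000)
member 6 (3-4): L=2.2808, (cx,cy)=(0.1859,-0.9826)
member 7 (3-5): L=0.8886, (cx,cy)=(0.9994,-0.0360)
member 8 (4-5): L=2.2572, (cx,cy)=(0.2056,0.9786)
member 9 (4-6): L=0.8880, (cx,cy)=(1.0000,0.0000)
member 10 (5-6): L=2.2493, (cx,cy)=(0.1885,-0.9821)
solve A·x = −loads:
  F[0-1] = -1181.1279 N (compression)
  F[0-2] = +1352.2081 N (tension)
  F[1-2] = -1317.1592 N (compression)
  F[1-3] = -1082.8914 N (compression)
  F[2-3] = +1313.8604 N (tension)
  F[2-4] = +818.6145 N (tension)
  F[3-4] = -1402.6054 N (compression)
  F[3-5] = -558.2279 N (compression)
  F[4-5] = +1408.2298 N (tension)
  F[4-6] = +268.3846 N (tension)
  F[5-6] = -1423.7827 N (compression)
  Rx@0 = -1134.2400 N
  Ry@0 = +1160.8415 N
  Ry@6 = +1398.2585 N

-1402.605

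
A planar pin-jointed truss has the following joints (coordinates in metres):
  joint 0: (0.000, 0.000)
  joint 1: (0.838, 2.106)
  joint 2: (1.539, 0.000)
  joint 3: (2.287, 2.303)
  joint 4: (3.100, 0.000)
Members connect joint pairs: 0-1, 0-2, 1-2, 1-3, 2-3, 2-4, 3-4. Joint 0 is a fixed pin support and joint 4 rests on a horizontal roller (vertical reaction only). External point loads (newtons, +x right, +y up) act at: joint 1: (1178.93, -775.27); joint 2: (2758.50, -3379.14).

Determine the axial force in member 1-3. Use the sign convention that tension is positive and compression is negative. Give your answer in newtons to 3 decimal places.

N=5 nodes, M=7 members, R=3 reactions → 2N=10, M+R=10
member 0 (0-1): L=2.2666, (cx,cy)=(0.3697,0.9291)
member 1 (0-2): L=1.5390, (cx,cy)=(1.0000,0.0000)
member 2 (1-2): L=2.2196, (cx,cy)=(0.3158,-0.9488)
member 3 (1-3): L=1.4623, (cx,cy)=(0.9909,0.1347)
member 4 (2-3): L=2.4214, (cx,cy)=(0.3089,0.9511)
member 5 (2-4): L=1.5610, (cx,cy)=(1.0000,0.0000)
member 6 (3-4): L=2.4423, (cx,cy)=(0.3329,-0.9430)
solve A·x = −loads:
  F[0-1] = -1578.1674 N (compression)
  F[0-2] = +4520.9047 N (tension)
  F[1-2] = +455.2192 N (tension)
  F[1-3] = -1923.7092 N (compression)
  F[2-3] = +3098.7754 N (tension)
  F[2-4] = +948.9345 N (tension)
  F[3-4] = -2850.6432 N (compression)
  Rx@0 = -3937.4300 N
  Ry@0 = +1466.3457 N
  Ry@4 = +2688.0643 N

-1923.709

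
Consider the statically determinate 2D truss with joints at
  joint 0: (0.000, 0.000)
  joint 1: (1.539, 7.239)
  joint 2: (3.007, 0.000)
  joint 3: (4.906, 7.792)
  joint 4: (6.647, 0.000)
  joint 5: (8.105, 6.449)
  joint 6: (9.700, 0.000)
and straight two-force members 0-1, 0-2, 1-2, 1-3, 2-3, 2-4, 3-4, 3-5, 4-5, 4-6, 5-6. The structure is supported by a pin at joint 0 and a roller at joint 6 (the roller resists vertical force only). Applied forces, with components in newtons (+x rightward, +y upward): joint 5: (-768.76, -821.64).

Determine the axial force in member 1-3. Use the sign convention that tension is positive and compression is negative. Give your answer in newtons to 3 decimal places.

-263.257

N=7 nodes, M=11 members, R=3 reactions → 2N=14, M+R=14
member 0 (0-1): L=7.4008, (cx,cy)=(0.2080,0.9781)
member 1 (0-2): L=3.0070, (cx,cy)=(1.0000,0.0000)
member 2 (1-2): L=7.3863, (cx,cy)=(0.1987,-0.9801)
member 3 (1-3): L=3.4121, (cx,cy)=(0.9868,0.1621)
member 4 (2-3): L=8.0201, (cx,cy)=(0.2368,0.9716)
member 5 (2-4): L=3.6400, (cx,cy)=(1.0000,0.0000)
member 6 (3-4): L=7.9841, (cx,cy)=(0.2181,-0.9759)
member 7 (3-5): L=3.4695, (cx,cy)=(0.9220,-0.3871)
member 8 (4-5): L=6.6118, (cx,cy)=(0.2205,0.9754)
member 9 (4-6): L=3.0530, (cx,cy)=(1.0000,0.0000)
member 10 (5-6): L=6.6433, (cx,cy)=(0.2401,-0.9708)
solve A·x = −loads:
  F[0-1] = -660.6536 N (compression)
  F[0-2] = -631.3765 N (compression)
  F[1-2] = +615.8303 N (tension)
  F[1-3] = -263.2571 N (compression)
  F[2-3] = -621.2106 N (compression)
  F[2-4] = -361.8924 N (compression)
  F[3-4] = +923.8240 N (tension)
  F[3-5] = -659.7471 N (compression)
  F[4-5] = -924.3474 N (compression)
  F[4-6] = +43.3879 N (tension)
  F[5-6] = -180.7146 N (compression)
  Rx@0 = +768.7600 N
  Ry@0 = +646.2112 N
  Ry@6 = +175.4288 N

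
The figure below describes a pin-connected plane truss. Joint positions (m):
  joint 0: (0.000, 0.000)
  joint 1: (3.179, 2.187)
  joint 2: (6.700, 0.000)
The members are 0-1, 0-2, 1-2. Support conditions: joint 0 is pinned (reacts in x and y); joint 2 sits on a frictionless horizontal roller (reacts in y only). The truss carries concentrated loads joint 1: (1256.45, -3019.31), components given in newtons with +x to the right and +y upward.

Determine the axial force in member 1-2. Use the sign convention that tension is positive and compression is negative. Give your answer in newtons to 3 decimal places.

N=3 nodes, M=3 members, R=3 reactions → 2N=6, M+R=6
member 0 (0-1): L=3.8586, (cx,cy)=(0.8239,0.5668)
member 1 (0-2): L=6.7000, (cx,cy)=(1.0000,0.0000)
member 2 (1-2): L=4.1449, (cx,cy)=(0.8495,-0.5276)
solve A·x = −loads:
  F[0-1] = -2075.9087 N (compression)
  F[0-2] = +2966.7247 N (tension)
  F[1-2] = -3492.4322 N (compression)
  Rx@0 = -1256.4500 N
  Ry@0 = +1176.5872 N
  Ry@2 = +1842.7228 N

-3492.432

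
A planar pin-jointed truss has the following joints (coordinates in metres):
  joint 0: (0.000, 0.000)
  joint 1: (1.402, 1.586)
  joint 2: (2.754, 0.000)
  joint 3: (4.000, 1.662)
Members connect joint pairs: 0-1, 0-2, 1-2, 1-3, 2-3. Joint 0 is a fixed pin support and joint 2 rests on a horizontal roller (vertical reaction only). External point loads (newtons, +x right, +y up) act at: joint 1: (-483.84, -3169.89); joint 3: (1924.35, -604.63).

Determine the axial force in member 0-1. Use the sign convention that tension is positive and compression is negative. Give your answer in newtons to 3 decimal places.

N=4 nodes, M=5 members, R=3 reactions → 2N=8, M+R=8
member 0 (0-1): L=2.1168, (cx,cy)=(0.6623,0.7492)
member 1 (0-2): L=2.7540, (cx,cy)=(1.0000,0.0000)
member 2 (1-2): L=2.0841, (cx,cy)=(0.6487,-0.7610)
member 3 (1-3): L=2.5991, (cx,cy)=(0.9996,0.0292)
member 4 (2-3): L=2.0772, (cx,cy)=(0.5998,0.8001)
solve A·x = −loads:
  F[0-1] = -533.7949 N (compression)
  F[0-2] = +1794.0471 N (tension)
  F[1-2] = -3546.3698 N (compression)
  F[1-3] = +2431.9942 N (tension)
  F[2-3] = -844.5572 N (compression)
  Rx@0 = -1440.5100 N
  Ry@0 = +399.9357 N
  Ry@2 = +3374.5843 N

-533.795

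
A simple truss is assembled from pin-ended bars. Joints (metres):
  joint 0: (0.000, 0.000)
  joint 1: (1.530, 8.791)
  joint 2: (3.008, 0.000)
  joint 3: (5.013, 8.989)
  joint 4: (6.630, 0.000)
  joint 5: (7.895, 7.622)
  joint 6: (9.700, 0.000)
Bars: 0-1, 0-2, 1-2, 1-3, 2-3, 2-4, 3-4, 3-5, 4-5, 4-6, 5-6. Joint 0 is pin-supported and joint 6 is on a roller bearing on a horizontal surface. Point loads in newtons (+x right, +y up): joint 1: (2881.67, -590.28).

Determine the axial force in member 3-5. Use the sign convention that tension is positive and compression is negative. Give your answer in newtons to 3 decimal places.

-1117.761

N=7 nodes, M=11 members, R=3 reactions → 2N=14, M+R=14
member 0 (0-1): L=8.9231, (cx,cy)=(0.1715,0.9852)
member 1 (0-2): L=3.0080, (cx,cy)=(1.0000,0.0000)
member 2 (1-2): L=8.9144, (cx,cy)=(0.1658,-0.9862)
member 3 (1-3): L=3.4886, (cx,cy)=(0.9984,0.0568)
member 4 (2-3): L=9.2099, (cx,cy)=(0.2177,0.9760)
member 5 (2-4): L=3.6220, (cx,cy)=(1.0000,0.0000)
member 6 (3-4): L=9.1333, (cx,cy)=(0.1770,-0.9842)
member 7 (3-5): L=3.1898, (cx,cy)=(0.9035,-0.4286)
member 8 (4-5): L=7.7263, (cx,cy)=(0.1637,0.9865)
member 9 (4-6): L=3.0700, (cx,cy)=(1.0000,0.0000)
member 10 (5-6): L=7.8328, (cx,cy)=(0.2304,-0.9731)
solve A·x = −loads:
  F[0-1] = +2146.2358 N (tension)
  F[0-2] = +2513.6675 N (tension)
  F[1-2] = -2860.2554 N (compression)
  F[1-3] = -2042.7312 N (compression)
  F[2-3] = +2889.9825 N (tension)
  F[2-4] = +1410.2874 N (tension)
  F[3-4] = -2261.4298 N (compression)
  F[3-5] = -1117.7609 N (compression)
  F[4-5] = +2256.1508 N (tension)
  F[4-6] = +640.5194 N (tension)
  F[5-6] = -2779.5385 N (compression)
  Rx@0 = -2881.6700 N
  Ry@0 = -2114.4509 N
  Ry@6 = +2704.7309 N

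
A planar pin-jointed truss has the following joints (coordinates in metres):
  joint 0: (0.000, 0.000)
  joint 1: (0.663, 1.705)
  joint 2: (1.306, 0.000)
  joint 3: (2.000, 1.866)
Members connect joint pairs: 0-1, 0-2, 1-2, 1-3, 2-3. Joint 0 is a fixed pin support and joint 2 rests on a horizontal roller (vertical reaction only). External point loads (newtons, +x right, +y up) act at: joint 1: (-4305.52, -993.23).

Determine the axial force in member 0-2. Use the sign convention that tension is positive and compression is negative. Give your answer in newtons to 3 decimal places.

-1929.638

N=4 nodes, M=5 members, R=3 reactions → 2N=8, M+R=8
member 0 (0-1): L=1.8294, (cx,cy)=(0.3624,0.9320)
member 1 (0-2): L=1.3060, (cx,cy)=(1.0000,0.0000)
member 2 (1-2): L=1.8222, (cx,cy)=(0.3529,-0.9357)
member 3 (1-3): L=1.3467, (cx,cy)=(0.9928,0.1196)
member 4 (2-3): L=1.9909, (cx,cy)=(0.3486,0.9373)
solve A·x = −loads:
  F[0-1] = -6555.6056 N (compression)
  F[0-2] = -1929.6382 N (compression)
  F[1-2] = +5468.4590 N (tension)
  F[1-3] = -0.0000 N (compression)
  F[2-3] = -0.0000 N (compression)
  Rx@0 = +4305.5200 N
  Ry@0 = +6109.9223 N
  Ry@2 = -5116.6923 N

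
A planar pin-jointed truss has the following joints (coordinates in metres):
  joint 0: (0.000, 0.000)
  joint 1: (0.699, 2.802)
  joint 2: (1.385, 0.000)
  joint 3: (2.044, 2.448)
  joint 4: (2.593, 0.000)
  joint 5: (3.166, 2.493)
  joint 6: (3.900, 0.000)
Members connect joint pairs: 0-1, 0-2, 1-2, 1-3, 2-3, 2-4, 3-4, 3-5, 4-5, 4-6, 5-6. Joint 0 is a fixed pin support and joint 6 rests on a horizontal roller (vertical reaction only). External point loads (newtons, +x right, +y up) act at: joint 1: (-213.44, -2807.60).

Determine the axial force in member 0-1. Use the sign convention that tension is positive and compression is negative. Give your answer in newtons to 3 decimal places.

-2533.062

N=7 nodes, M=11 members, R=3 reactions → 2N=14, M+R=14
member 0 (0-1): L=2.8879, (cx,cy)=(0.2420,0.9703)
member 1 (0-2): L=1.3850, (cx,cy)=(1.0000,0.0000)
member 2 (1-2): L=2.8848, (cx,cy)=(0.2378,-0.9713)
member 3 (1-3): L=1.3908, (cx,cy)=(0.9671,-0.2545)
member 4 (2-3): L=2.5351, (cx,cy)=(0.2599,0.9656)
member 5 (2-4): L=1.2080, (cx,cy)=(1.0000,0.0000)
member 6 (3-4): L=2.5088, (cx,cy)=(0.2188,-0.9758)
member 7 (3-5): L=1.1229, (cx,cy)=(0.9992,0.0401)
member 8 (4-5): L=2.5580, (cx,cy)=(0.2240,0.9746)
member 9 (4-6): L=1.3070, (cx,cy)=(1.0000,0.0000)
member 10 (5-6): L=2.5988, (cx,cy)=(0.2824,-0.9593)
solve A·x = −loads:
  F[0-1] = -2533.0617 N (compression)
  F[0-2] = +399.6793 N (tension)
  F[1-2] = -269.2404 N (compression)
  F[1-3] = -347.0846 N (compression)
  F[2-3] = +270.8270 N (tension)
  F[2-4] = +265.2532 N (tension)
  F[3-4] = -366.1593 N (compression)
  F[3-5] = -185.2757 N (compression)
  F[4-5] = +366.6006 N (tension)
  F[4-6] = +103.0073 N (tension)
  F[5-6] = -364.7087 N (compression)
  Rx@0 = +213.4400 N
  Ry@0 = +2457.7401 N
  Ry@6 = +349.8599 N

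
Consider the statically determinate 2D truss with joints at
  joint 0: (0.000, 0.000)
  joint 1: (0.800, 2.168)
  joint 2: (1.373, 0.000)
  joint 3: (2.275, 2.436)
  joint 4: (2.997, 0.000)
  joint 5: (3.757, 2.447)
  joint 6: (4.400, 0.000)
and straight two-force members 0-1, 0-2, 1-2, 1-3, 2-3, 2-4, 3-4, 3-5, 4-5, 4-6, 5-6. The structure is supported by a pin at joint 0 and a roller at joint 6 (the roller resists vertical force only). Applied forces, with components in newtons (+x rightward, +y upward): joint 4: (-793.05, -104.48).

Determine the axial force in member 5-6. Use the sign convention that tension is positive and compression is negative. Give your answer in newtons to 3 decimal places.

-73.581

N=7 nodes, M=11 members, R=3 reactions → 2N=14, M+R=14
member 0 (0-1): L=2.3109, (cx,cy)=(0.3462,0.9382)
member 1 (0-2): L=1.3730, (cx,cy)=(1.0000,0.0000)
member 2 (1-2): L=2.2424, (cx,cy)=(0.2555,-0.9668)
member 3 (1-3): L=1.4991, (cx,cy)=(0.9839,0.1788)
member 4 (2-3): L=2.5976, (cx,cy)=(0.3472,0.9378)
member 5 (2-4): L=1.6240, (cx,cy)=(1.0000,0.0000)
member 6 (3-4): L=2.5407, (cx,cy)=(0.2842,-0.9588)
member 7 (3-5): L=1.4820, (cx,cy)=(1.0000,0.0074)
member 8 (4-5): L=2.5623, (cx,cy)=(0.2966,0.9550)
member 9 (4-6): L=1.4030, (cx,cy)=(1.0000,0.0000)
member 10 (5-6): L=2.5301, (cx,cy)=(0.2541,-0.9672)
solve A·x = −loads:
  F[0-1] = -35.5106 N (compression)
  F[0-2] = -780.7567 N (compression)
  F[1-2] = +30.6754 N (tension)
  F[1-3] = -20.4612 N (compression)
  F[2-3] = -31.6249 N (compression)
  F[2-4] = -761.9370 N (compression)
  F[3-4] = +34.4307 N (tension)
  F[3-5] = -40.8983 N (compression)
  F[4-5] = +74.8364 N (tension)
  F[4-6] = +18.7001 N (tension)
  F[5-6] = -73.5810 N (compression)
  Rx@0 = +793.0500 N
  Ry@0 = +33.3149 N
  Ry@6 = +71.1651 N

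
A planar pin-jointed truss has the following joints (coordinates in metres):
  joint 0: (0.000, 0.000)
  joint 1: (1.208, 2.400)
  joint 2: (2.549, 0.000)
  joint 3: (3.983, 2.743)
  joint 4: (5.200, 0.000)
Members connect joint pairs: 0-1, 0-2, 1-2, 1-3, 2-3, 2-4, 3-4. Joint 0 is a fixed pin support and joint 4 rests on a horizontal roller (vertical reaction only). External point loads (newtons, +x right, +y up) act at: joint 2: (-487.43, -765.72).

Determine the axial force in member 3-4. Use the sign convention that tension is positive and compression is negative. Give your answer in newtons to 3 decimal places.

-410.635

N=5 nodes, M=7 members, R=3 reactions → 2N=10, M+R=10
member 0 (0-1): L=2.6869, (cx,cy)=(0.4496,0.8932)
member 1 (0-2): L=2.5490, (cx,cy)=(1.0000,0.0000)
member 2 (1-2): L=2.7492, (cx,cy)=(0.4878,-0.8730)
member 3 (1-3): L=2.7961, (cx,cy)=(0.9924,0.1227)
member 4 (2-3): L=3.0952, (cx,cy)=(0.4633,0.8862)
member 5 (2-4): L=2.6510, (cx,cy)=(1.0000,0.0000)
member 6 (3-4): L=3.0009, (cx,cy)=(0.4056,-0.9141)
solve A·x = −loads:
  F[0-1] = -437.0303 N (compression)
  F[0-2] = -290.9438 N (compression)
  F[1-2] = +392.2627 N (tension)
  F[1-3] = -390.7724 N (compression)
  F[2-3] = +477.6394 N (tension)
  F[2-4] = +166.5334 N (tension)
  F[3-4] = -410.6349 N (compression)
  Rx@0 = +487.4300 N
  Ry@0 = +390.3699 N
  Ry@4 = +375.3501 N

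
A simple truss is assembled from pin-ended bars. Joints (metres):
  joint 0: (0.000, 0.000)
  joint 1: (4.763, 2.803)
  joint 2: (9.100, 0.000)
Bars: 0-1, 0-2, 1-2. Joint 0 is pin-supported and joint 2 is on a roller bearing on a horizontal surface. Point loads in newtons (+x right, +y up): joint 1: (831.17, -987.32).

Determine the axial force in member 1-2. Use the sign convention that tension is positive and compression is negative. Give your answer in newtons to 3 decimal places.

-1423.703

N=3 nodes, M=3 members, R=3 reactions → 2N=6, M+R=6
member 0 (0-1): L=5.5266, (cx,cy)=(0.8618,0.5072)
member 1 (0-2): L=9.1000, (cx,cy)=(1.0000,0.0000)
member 2 (1-2): L=5.1639, (cx,cy)=(0.8399,-0.5428)
solve A·x = −loads:
  F[0-1] = -422.9839 N (compression)
  F[0-2] = +1195.7130 N (tension)
  F[1-2] = -1423.7034 N (compression)
  Rx@0 = -831.1700 N
  Ry@0 = +214.5316 N
  Ry@2 = +772.7884 N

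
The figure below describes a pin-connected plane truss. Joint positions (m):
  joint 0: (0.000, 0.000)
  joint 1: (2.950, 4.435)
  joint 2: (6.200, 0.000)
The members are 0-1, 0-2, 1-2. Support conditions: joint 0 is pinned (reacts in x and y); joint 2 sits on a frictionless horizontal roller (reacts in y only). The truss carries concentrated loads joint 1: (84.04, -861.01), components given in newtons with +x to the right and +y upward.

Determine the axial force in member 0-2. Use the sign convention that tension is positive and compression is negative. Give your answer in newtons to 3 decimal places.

344.265

N=3 nodes, M=3 members, R=3 reactions → 2N=6, M+R=6
member 0 (0-1): L=5.3265, (cx,cy)=(0.5538,0.8326)
member 1 (0-2): L=6.2000, (cx,cy)=(1.0000,0.0000)
member 2 (1-2): L=5.4983, (cx,cy)=(0.5911,-0.8066)
solve A·x = −loads:
  F[0-1] = -469.8622 N (compression)
  F[0-2] = +344.2654 N (tension)
  F[1-2] = -582.4269 N (compression)
  Rx@0 = -84.0400 N
  Ry@0 = +391.2202 N
  Ry@2 = +469.7898 N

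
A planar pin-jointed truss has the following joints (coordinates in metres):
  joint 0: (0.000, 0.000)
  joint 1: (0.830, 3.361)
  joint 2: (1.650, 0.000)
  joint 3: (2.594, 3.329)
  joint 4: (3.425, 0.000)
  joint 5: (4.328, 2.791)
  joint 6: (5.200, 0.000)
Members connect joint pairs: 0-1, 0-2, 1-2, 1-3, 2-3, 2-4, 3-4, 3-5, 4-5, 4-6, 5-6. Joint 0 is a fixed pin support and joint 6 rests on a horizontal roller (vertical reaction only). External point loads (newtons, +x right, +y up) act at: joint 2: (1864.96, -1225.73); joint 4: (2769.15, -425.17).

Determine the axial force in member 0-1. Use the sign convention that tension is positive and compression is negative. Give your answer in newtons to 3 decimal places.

-1011.425

N=7 nodes, M=11 members, R=3 reactions → 2N=14, M+R=14
member 0 (0-1): L=3.4620, (cx,cy)=(0.2397,0.9708)
member 1 (0-2): L=1.6500, (cx,cy)=(1.0000,0.0000)
member 2 (1-2): L=3.4596, (cx,cy)=(0.2370,-0.9715)
member 3 (1-3): L=1.7643, (cx,cy)=(0.9998,-0.0181)
member 4 (2-3): L=3.4603, (cx,cy)=(0.2728,0.9621)
member 5 (2-4): L=1.7750, (cx,cy)=(1.0000,0.0000)
member 6 (3-4): L=3.4312, (cx,cy)=(0.2422,-0.9702)
member 7 (3-5): L=1.8155, (cx,cy)=(0.9551,-0.2963)
member 8 (4-5): L=2.9334, (cx,cy)=(0.3078,0.9514)
member 9 (4-6): L=1.7750, (cx,cy)=(1.0000,0.0000)
member 10 (5-6): L=2.9240, (cx,cy)=(0.2982,-0.9545)
solve A·x = −loads:
  F[0-1] = -1011.4246 N (compression)
  F[0-2] = +4876.5971 N (tension)
  F[1-2] = +1019.7694 N (tension)
  F[1-3] = -484.2753 N (compression)
  F[2-3] = +244.2862 N (tension)
  F[2-4] = +3186.7014 N (tension)
  F[3-4] = -127.6436 N (compression)
  F[3-5] = -404.8192 N (compression)
  F[4-5] = +577.0332 N (tension)
  F[4-6] = +209.0092 N (tension)
  F[5-6] = -700.8640 N (compression)
  Rx@0 = -4634.1100 N
  Ry@0 = +981.9266 N
  Ry@6 = +668.9734 N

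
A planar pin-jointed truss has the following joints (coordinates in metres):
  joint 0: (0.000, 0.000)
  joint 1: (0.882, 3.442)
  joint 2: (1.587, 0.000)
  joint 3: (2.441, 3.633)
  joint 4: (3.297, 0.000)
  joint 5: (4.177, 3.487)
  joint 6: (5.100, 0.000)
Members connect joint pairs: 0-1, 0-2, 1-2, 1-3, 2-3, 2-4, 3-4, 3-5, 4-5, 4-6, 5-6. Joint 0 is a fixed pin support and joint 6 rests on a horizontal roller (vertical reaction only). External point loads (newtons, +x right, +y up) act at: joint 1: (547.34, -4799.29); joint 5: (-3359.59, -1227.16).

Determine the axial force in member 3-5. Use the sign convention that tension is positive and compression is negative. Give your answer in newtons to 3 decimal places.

N=7 nodes, M=11 members, R=3 reactions → 2N=14, M+R=14
member 0 (0-1): L=3.5532, (cx,cy)=(0.2482,0.9687)
member 1 (0-2): L=1.5870, (cx,cy)=(1.0000,0.0000)
member 2 (1-2): L=3.5135, (cx,cy)=(0.2007,-0.9797)
member 3 (1-3): L=1.5707, (cx,cy)=(0.9926,0.1216)
member 4 (2-3): L=3.7320, (cx,cy)=(0.2288,0.9735)
member 5 (2-4): L=1.7100, (cx,cy)=(1.0000,0.0000)
member 6 (3-4): L=3.7325, (cx,cy)=(0.2293,-0.9733)
member 7 (3-5): L=1.7421, (cx,cy)=(0.9965,-0.0838)
member 8 (4-5): L=3.5963, (cx,cy)=(0.2447,0.9696)
member 9 (4-6): L=1.8030, (cx,cy)=(1.0000,0.0000)
member 10 (5-6): L=3.6071, (cx,cy)=(0.2559,-0.9667)
solve A·x = −loads:
  F[0-1] = -6316.7240 N (compression)
  F[0-2] = -1244.2724 N (compression)
  F[1-2] = +1056.0935 N (tension)
  F[1-3] = -2344.6307 N (compression)
  F[2-3] = -1062.8146 N (compression)
  F[2-4] = -789.1558 N (compression)
  F[3-4] = +1609.8693 N (tension)
  F[3-5] = -2950.0162 N (compression)
  F[4-5] = -1616.0898 N (compression)
  F[4-6] = -24.5040 N (compression)
  F[5-6] = +95.7617 N (tension)
  Rx@0 = +2812.2500 N
  Ry@0 = +6119.0235 N
  Ry@6 = -92.5735 N

-2950.016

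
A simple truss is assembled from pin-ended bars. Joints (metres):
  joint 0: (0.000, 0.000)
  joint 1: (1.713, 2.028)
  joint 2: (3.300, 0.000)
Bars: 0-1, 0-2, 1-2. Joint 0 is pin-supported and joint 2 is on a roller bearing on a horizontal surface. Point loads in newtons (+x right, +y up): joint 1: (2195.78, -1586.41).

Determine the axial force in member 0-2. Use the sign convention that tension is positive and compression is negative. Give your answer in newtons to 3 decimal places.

N=3 nodes, M=3 members, R=3 reactions → 2N=6, M+R=6
member 0 (0-1): L=2.6546, (cx,cy)=(0.6453,0.7639)
member 1 (0-2): L=3.3000, (cx,cy)=(1.0000,0.0000)
member 2 (1-2): L=2.5751, (cx,cy)=(0.6163,-0.7875)
solve A·x = −loads:
  F[0-1] = +767.7110 N (tension)
  F[0-2] = +1700.3888 N (tension)
  F[1-2] = -2759.1314 N (compression)
  Rx@0 = -2195.7800 N
  Ry@0 = -586.4876 N
  Ry@2 = +2172.8976 N

1700.389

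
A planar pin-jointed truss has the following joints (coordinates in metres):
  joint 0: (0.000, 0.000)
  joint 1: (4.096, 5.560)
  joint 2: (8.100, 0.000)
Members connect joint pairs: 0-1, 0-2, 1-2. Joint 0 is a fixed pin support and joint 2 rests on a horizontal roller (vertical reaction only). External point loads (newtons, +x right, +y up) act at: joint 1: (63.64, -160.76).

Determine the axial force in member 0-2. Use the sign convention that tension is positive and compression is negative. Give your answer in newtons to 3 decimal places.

N=3 nodes, M=3 members, R=3 reactions → 2N=6, M+R=6
member 0 (0-1): L=6.9059, (cx,cy)=(0.5931,0.8051)
member 1 (0-2): L=8.1000, (cx,cy)=(1.0000,0.0000)
member 2 (1-2): L=6.8517, (cx,cy)=(0.5844,-0.8115)
solve A·x = −loads:
  F[0-1] = -44.4450 N (compression)
  F[0-2] = +90.0012 N (tension)
  F[1-2] = -154.0110 N (compression)
  Rx@0 = -63.6400 N
  Ry@0 = +35.7833 N
  Ry@2 = +124.9767 N

90.001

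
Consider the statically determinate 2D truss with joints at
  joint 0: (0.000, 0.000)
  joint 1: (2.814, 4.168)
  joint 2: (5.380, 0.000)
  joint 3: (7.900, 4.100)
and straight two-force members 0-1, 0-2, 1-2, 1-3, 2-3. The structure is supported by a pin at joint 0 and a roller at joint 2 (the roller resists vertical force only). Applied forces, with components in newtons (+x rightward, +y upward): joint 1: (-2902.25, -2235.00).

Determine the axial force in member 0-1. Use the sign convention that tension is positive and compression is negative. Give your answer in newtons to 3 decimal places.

N=4 nodes, M=5 members, R=3 reactions → 2N=8, M+R=8
member 0 (0-1): L=5.0290, (cx,cy)=(0.5596,0.8288)
member 1 (0-2): L=5.3800, (cx,cy)=(1.0000,0.0000)
member 2 (1-2): L=4.8945, (cx,cy)=(0.5243,-0.8516)
member 3 (1-3): L=5.0865, (cx,cy)=(0.9999,-0.0134)
member 4 (2-3): L=4.8125, (cx,cy)=(0.5236,0.8519)
solve A·x = −loads:
  F[0-1] = -3999.0929 N (compression)
  F[0-2] = -664.5383 N (compression)
  F[1-2] = +1267.5812 N (tension)
  F[1-3] = -0.0000 N (tension)
  F[2-3] = +0.0000 N (tension)
  Rx@0 = +2902.2500 N
  Ry@0 = +3314.4216 N
  Ry@2 = -1079.4216 N

-3999.093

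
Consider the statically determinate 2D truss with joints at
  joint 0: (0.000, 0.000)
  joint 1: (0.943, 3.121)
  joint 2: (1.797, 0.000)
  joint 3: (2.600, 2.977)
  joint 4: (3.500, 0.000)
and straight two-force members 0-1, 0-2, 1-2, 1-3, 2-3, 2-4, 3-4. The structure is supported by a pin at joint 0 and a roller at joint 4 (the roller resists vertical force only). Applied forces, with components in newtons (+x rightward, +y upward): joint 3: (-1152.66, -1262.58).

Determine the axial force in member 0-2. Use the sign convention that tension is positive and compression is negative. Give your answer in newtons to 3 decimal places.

N=5 nodes, M=7 members, R=3 reactions → 2N=10, M+R=10
member 0 (0-1): L=3.2604, (cx,cy)=(0.2892,0.9573)
member 1 (0-2): L=1.7970, (cx,cy)=(1.0000,0.0000)
member 2 (1-2): L=3.2357, (cx,cy)=(0.2639,-0.9645)
member 3 (1-3): L=1.6632, (cx,cy)=(0.9962,-0.0866)
member 4 (2-3): L=3.0834, (cx,cy)=(0.2604,0.9655)
member 5 (2-4): L=1.7030, (cx,cy)=(1.0000,0.0000)
member 6 (3-4): L=3.1101, (cx,cy)=(0.2894,-0.9572)
solve A·x = −loads:
  F[0-1] = -1363.3544 N (compression)
  F[0-2] = -758.3334 N (compression)
  F[1-2] = +1422.4120 N (tension)
  F[1-3] = -772.6421 N (compression)
  F[2-3] = -1421.0108 N (compression)
  F[2-4] = -12.8494 N (compression)
  F[3-4] = +44.4029 N (tension)
  Rx@0 = +1152.6600 N
  Ry@0 = +1305.0831 N
  Ry@4 = -42.5031 N

-758.333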